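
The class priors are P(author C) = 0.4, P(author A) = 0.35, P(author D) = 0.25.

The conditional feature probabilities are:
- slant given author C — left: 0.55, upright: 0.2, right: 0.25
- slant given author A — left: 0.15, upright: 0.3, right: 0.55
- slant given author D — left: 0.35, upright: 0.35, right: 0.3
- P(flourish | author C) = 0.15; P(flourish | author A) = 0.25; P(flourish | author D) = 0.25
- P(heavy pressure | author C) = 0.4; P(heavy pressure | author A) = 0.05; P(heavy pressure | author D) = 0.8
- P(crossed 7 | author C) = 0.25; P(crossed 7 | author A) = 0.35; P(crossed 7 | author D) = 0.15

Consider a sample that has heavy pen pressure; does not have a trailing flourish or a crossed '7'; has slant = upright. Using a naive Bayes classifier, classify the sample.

author D

author C: 0.4 × 0.2 × (1−0.15) × 0.4 × (1−0.25) = 0.0204
author A: 0.35 × 0.3 × (1−0.25) × 0.05 × (1−0.35) = 0.002559375
author D: 0.25 × 0.35 × (1−0.25) × 0.8 × (1−0.15) = 0.044625
Highest score → author D.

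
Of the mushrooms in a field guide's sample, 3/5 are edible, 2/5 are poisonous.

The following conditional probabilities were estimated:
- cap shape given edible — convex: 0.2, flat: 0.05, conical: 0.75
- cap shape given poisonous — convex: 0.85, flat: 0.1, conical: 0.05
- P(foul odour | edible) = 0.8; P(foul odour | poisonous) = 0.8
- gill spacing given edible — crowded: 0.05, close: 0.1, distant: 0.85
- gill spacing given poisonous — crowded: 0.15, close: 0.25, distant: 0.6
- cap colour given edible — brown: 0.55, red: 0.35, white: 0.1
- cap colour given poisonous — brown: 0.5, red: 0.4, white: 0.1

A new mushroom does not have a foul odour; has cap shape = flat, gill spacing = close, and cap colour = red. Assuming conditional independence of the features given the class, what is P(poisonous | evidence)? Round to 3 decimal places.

0.792

edible: 0.6 × 0.05 × (1−0.8) × 0.1 × 0.35 = 0.00021
poisonous: 0.4 × 0.1 × (1−0.8) × 0.25 × 0.4 = 0.0008
P(poisonous | x) = 0.0008 / 0.00101 ≈ 0.792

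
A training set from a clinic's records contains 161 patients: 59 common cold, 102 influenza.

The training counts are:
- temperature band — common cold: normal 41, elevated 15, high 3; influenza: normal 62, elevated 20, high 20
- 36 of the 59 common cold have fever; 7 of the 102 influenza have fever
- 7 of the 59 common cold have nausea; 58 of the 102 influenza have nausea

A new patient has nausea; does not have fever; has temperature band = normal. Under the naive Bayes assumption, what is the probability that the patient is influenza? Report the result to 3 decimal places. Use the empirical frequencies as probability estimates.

0.945

common cold: (59/161) × (41/59) × (23/59) × (7/59) ≈ 0.0117782
influenza: (102/161) × (62/102) × (95/102) × (58/102) ≈ 0.203947
P(influenza | x) = 0.203947 / 0.2157252 ≈ 0.945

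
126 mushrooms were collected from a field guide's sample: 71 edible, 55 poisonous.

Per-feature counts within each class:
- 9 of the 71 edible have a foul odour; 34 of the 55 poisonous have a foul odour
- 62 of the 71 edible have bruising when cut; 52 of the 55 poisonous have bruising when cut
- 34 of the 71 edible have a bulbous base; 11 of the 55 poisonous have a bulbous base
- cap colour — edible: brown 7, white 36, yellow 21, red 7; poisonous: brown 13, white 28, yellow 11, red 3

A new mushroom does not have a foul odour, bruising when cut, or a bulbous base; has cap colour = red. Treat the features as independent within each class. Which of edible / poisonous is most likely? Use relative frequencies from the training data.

edible

edible: (71/126) × (62/71) × (9/71) × (37/71) × (7/71) ≈ 0.00320471
poisonous: (55/126) × (21/55) × (3/55) × (44/55) × (3/55) ≈ 0.000396694
Highest score → edible.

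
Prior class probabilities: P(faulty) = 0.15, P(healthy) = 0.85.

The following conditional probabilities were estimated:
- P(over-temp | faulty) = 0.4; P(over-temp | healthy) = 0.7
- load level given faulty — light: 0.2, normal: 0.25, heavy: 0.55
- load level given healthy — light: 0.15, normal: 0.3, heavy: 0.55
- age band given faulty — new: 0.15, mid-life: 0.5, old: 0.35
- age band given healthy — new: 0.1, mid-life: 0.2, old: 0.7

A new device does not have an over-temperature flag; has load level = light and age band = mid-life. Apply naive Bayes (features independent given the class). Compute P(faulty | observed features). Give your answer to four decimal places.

0.5405

faulty: 0.15 × (1−0.4) × 0.2 × 0.5 = 0.009
healthy: 0.85 × (1−0.7) × 0.15 × 0.2 = 0.00765
P(faulty | x) = 0.009 / 0.01665 ≈ 0.5405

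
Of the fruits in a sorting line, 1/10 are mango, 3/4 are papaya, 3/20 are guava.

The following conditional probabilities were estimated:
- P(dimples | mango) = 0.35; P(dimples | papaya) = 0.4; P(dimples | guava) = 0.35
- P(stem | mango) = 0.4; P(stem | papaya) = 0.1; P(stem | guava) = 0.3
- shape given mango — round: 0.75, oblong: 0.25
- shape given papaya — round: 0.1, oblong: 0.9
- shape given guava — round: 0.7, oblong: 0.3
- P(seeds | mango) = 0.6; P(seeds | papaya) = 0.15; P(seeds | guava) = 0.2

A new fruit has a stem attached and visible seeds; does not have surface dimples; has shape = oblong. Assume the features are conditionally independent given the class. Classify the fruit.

mango: 0.1 × (1−0.35) × 0.4 × 0.25 × 0.6 = 0.0039
papaya: 0.75 × (1−0.4) × 0.1 × 0.9 × 0.15 = 0.006075
guava: 0.15 × (1−0.35) × 0.3 × 0.3 × 0.2 = 0.001755
Highest score → papaya.

papaya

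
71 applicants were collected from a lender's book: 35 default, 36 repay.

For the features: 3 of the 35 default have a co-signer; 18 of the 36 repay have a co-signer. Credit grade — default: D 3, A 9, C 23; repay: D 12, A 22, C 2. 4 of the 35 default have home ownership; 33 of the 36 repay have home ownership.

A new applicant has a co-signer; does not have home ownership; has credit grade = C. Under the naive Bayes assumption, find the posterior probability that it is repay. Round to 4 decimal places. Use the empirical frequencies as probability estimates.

default: (35/71) × (3/35) × (23/35) × (31/35) ≈ 0.0245933
repay: (36/71) × (18/36) × (2/36) × (3/36) ≈ 0.00117371
P(repay | x) = 0.00117371 / 0.02576701 ≈ 0.0456

0.0456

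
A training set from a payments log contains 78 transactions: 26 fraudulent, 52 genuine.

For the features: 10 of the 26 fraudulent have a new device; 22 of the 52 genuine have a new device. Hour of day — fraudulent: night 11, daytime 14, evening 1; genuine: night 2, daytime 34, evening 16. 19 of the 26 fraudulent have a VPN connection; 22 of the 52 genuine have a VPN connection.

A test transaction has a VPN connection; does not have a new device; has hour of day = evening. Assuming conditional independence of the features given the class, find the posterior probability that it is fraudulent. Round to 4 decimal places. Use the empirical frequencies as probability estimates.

0.1033

fraudulent: (26/78) × (16/26) × (1/26) × (19/26) ≈ 0.00576544
genuine: (52/78) × (30/52) × (16/52) × (22/52) ≈ 0.0500683
P(fraudulent | x) = 0.00576544 / 0.05583374 ≈ 0.1033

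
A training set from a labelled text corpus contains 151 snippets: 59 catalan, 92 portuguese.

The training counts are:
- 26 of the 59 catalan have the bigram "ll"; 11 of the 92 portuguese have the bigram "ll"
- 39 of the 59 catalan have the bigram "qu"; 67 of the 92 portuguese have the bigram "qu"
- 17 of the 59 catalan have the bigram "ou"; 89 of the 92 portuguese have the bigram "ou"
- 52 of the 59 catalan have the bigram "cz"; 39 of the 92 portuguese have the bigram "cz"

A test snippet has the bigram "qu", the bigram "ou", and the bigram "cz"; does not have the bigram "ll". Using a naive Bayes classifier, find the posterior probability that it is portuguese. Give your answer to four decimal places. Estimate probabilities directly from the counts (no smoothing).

0.8137

catalan: (59/151) × (33/59) × (39/59) × (17/59) × (52/59) ≈ 0.0366858
portuguese: (92/151) × (81/92) × (67/92) × (89/92) × (39/92) ≈ 0.160204
P(portuguese | x) = 0.160204 / 0.1968898 ≈ 0.8137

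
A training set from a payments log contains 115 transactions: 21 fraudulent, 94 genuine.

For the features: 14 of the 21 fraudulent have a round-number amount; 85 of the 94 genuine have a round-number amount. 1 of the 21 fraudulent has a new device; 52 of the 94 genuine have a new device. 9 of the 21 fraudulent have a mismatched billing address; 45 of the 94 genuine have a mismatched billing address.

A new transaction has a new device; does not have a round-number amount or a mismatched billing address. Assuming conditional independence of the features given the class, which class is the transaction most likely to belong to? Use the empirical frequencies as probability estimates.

fraudulent: (21/115) × (7/21) × (1/21) × (12/21) ≈ 0.00165631
genuine: (94/115) × (9/94) × (52/94) × (49/94) ≈ 0.0225678
Highest score → genuine.

genuine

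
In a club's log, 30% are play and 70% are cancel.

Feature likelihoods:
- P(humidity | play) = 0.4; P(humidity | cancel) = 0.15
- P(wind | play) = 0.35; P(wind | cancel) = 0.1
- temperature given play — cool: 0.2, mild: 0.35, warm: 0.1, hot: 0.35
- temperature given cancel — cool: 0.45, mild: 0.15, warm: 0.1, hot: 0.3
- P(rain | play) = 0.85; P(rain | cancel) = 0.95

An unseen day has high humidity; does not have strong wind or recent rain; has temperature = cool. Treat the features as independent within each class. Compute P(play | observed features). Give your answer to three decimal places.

play: 0.3 × 0.4 × (1−0.35) × 0.2 × (1−0.85) = 0.00234
cancel: 0.7 × 0.15 × (1−0.1) × 0.45 × (1−0.95) = 0.00212625
P(play | x) = 0.00234 / 0.00446625 ≈ 0.524

0.524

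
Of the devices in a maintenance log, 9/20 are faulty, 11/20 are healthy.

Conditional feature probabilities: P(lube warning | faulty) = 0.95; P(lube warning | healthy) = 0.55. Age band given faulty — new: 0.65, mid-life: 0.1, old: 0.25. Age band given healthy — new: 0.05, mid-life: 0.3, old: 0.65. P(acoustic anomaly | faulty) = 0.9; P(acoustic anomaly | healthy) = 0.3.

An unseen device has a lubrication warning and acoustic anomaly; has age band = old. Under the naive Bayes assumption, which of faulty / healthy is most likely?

faulty

faulty: 0.45 × 0.95 × 0.25 × 0.9 = 0.0961875
healthy: 0.55 × 0.55 × 0.65 × 0.3 = 0.0589875
Highest score → faulty.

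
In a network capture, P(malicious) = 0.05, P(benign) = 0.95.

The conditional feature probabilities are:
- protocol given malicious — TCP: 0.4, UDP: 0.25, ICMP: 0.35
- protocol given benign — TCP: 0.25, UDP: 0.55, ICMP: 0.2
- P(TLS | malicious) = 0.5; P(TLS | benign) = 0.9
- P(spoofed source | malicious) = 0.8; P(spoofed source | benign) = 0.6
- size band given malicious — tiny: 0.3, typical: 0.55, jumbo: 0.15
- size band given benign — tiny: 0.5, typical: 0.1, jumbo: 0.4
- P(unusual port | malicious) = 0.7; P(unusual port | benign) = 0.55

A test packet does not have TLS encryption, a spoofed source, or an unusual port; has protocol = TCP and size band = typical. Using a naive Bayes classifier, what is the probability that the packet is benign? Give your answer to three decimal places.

malicious: 0.05 × 0.4 × (1−0.5) × (1−0.8) × 0.55 × (1−0.7) = 0.00033
benign: 0.95 × 0.25 × (1−0.9) × (1−0.6) × 0.1 × (1−0.55) = 0.0004275
P(benign | x) = 0.0004275 / 0.0007575 ≈ 0.564

0.564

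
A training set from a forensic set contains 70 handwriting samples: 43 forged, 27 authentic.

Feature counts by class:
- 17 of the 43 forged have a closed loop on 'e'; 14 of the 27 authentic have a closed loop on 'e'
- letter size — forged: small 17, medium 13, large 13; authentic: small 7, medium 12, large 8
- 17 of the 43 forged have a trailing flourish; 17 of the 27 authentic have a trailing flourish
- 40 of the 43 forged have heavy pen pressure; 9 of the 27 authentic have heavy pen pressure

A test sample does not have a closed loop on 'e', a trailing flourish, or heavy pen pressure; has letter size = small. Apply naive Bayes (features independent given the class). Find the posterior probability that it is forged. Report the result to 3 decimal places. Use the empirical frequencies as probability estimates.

forged: (43/70) × (26/43) × (17/43) × (26/43) × (3/43) ≈ 0.0061946
authentic: (27/70) × (13/27) × (7/27) × (10/27) × (18/27) ≈ 0.0118884
P(forged | x) = 0.0061946 / 0.018083 ≈ 0.343

0.343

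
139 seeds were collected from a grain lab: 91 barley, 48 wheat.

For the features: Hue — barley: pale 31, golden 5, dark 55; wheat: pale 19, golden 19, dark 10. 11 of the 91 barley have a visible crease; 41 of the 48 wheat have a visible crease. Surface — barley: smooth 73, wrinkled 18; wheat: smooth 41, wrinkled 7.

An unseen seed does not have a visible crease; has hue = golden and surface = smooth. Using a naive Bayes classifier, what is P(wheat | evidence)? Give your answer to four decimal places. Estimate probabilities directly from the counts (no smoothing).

barley: (91/139) × (5/91) × (80/91) × (73/91) ≈ 0.0253679
wheat: (48/139) × (19/48) × (7/48) × (41/48) ≈ 0.017027
P(wheat | x) = 0.017027 / 0.0423949 ≈ 0.4016

0.4016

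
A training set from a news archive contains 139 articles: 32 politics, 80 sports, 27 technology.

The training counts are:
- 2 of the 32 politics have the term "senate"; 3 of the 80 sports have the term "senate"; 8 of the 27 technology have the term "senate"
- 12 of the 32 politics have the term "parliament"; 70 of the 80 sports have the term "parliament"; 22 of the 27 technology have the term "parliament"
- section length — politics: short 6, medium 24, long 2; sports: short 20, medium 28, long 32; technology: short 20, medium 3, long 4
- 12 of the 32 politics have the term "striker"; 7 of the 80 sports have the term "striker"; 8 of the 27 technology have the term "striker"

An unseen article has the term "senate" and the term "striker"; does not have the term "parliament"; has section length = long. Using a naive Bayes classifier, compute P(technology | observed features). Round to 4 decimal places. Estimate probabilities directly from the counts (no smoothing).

politics: (32/139) × (2/32) × (20/32) × (2/32) × (12/32) ≈ 0.000210769
sports: (80/139) × (3/80) × (10/80) × (32/80) × (7/80) ≈ 0.0000944245
technology: (27/139) × (8/27) × (5/27) × (4/27) × (8/27) ≈ 0.000467847
P(technology | x) = 0.000467847 / 0.0007730405 ≈ 0.6052

0.6052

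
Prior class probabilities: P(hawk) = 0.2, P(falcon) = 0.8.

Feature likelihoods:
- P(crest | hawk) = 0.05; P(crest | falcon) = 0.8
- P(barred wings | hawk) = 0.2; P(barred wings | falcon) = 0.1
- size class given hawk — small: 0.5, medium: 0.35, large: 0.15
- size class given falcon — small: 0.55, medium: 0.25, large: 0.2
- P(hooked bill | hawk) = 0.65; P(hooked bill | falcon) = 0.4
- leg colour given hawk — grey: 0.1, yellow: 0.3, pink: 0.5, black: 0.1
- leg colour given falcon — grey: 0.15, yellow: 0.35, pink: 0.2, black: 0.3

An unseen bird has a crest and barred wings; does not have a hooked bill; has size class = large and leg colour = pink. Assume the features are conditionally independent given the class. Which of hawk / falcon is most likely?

falcon

hawk: 0.2 × 0.05 × 0.2 × 0.15 × (1−0.65) × 0.5 = 0.0000525
falcon: 0.8 × 0.8 × 0.1 × 0.2 × (1−0.4) × 0.2 = 0.001536
Highest score → falcon.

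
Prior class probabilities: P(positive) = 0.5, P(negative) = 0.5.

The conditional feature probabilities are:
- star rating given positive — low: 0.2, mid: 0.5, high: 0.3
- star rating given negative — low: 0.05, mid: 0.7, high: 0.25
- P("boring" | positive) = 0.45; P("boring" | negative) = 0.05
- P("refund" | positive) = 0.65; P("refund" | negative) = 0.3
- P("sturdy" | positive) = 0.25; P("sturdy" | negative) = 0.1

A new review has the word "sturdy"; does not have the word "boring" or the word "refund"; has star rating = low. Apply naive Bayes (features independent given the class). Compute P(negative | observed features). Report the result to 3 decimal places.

positive: 0.5 × 0.2 × (1−0.45) × (1−0.65) × 0.25 = 0.0048125
negative: 0.5 × 0.05 × (1−0.05) × (1−0.3) × 0.1 = 0.0016625
P(negative | x) = 0.0016625 / 0.006475 ≈ 0.257

0.257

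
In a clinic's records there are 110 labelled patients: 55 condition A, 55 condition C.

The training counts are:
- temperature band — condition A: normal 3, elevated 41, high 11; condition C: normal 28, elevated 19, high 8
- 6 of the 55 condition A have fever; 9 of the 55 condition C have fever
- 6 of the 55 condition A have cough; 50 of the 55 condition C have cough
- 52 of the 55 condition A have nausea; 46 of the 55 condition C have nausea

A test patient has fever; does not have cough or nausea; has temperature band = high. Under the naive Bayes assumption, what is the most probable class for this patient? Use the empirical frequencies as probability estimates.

condition A

condition A: (55/110) × (11/55) × (6/55) × (49/55) × (3/55) ≈ 0.000530128
condition C: (55/110) × (8/55) × (9/55) × (5/55) × (9/55) ≈ 0.000177037
Highest score → condition A.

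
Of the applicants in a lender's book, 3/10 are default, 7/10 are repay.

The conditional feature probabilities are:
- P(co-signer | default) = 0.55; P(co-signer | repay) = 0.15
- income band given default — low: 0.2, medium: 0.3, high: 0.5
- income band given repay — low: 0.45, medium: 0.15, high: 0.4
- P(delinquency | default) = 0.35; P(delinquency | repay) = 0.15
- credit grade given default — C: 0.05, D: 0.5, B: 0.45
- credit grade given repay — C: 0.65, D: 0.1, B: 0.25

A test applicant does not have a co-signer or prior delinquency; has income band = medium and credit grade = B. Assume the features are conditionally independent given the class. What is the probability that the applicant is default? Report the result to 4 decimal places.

0.3845

default: 0.3 × (1−0.55) × 0.3 × (1−0.35) × 0.45 = 0.01184625
repay: 0.7 × (1−0.15) × 0.15 × (1−0.15) × 0.25 = 0.018965625
P(default | x) = 0.01184625 / 0.030811875 ≈ 0.3845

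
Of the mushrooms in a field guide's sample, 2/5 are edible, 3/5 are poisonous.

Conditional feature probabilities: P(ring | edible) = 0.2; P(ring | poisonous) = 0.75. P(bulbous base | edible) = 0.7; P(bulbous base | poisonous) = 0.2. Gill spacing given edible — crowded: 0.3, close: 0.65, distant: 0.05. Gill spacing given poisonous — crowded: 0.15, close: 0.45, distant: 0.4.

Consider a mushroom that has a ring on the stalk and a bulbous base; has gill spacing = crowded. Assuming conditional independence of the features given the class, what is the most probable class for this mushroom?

edible: 0.4 × 0.2 × 0.7 × 0.3 = 0.0168
poisonous: 0.6 × 0.75 × 0.2 × 0.15 = 0.0135
Highest score → edible.

edible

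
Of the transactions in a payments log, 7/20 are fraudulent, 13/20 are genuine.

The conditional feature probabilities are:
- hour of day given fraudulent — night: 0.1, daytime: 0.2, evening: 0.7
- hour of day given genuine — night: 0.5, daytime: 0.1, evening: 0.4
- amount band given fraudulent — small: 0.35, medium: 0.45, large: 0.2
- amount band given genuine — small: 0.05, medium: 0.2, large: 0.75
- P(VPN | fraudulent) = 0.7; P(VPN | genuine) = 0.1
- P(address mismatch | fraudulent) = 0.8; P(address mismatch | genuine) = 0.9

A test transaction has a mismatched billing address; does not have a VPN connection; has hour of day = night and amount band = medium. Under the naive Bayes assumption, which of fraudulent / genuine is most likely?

genuine

fraudulent: 0.35 × 0.1 × 0.45 × (1−0.7) × 0.8 = 0.00378
genuine: 0.65 × 0.5 × 0.2 × (1−0.1) × 0.9 = 0.05265
Highest score → genuine.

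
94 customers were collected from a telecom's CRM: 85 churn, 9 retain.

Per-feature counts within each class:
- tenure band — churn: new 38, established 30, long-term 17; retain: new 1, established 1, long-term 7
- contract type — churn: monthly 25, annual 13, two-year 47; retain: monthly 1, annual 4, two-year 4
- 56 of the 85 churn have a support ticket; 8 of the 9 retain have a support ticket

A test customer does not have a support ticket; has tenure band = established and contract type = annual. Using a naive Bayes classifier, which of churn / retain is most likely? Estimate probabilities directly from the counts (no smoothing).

churn

churn: (85/94) × (30/85) × (13/85) × (29/85) ≈ 0.0166532
retain: (9/94) × (1/9) × (4/9) × (1/9) ≈ 0.000525348
Highest score → churn.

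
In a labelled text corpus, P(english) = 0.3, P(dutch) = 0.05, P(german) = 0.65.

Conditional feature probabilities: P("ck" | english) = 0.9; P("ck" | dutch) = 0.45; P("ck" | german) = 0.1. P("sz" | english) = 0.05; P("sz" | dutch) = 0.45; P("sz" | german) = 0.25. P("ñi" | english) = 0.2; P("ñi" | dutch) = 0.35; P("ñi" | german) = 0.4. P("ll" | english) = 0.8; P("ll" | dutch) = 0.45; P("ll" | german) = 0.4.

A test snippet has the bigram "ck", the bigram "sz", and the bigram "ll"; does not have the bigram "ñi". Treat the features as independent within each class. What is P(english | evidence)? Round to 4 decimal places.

english: 0.3 × 0.9 × 0.05 × (1−0.2) × 0.8 = 0.00864
dutch: 0.05 × 0.45 × 0.45 × (1−0.35) × 0.45 = 0.0029615625
german: 0.65 × 0.1 × 0.25 × (1−0.4) × 0.4 = 0.0039
P(english | x) = 0.00864 / 0.0155015625 ≈ 0.5574

0.5574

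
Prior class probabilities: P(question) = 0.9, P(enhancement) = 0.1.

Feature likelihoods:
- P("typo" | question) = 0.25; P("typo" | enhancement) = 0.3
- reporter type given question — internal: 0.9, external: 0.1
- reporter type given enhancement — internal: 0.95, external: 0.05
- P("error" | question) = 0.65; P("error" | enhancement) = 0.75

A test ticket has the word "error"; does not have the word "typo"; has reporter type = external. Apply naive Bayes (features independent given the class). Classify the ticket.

question

question: 0.9 × (1−0.25) × 0.1 × 0.65 = 0.043875
enhancement: 0.1 × (1−0.3) × 0.05 × 0.75 = 0.002625
Highest score → question.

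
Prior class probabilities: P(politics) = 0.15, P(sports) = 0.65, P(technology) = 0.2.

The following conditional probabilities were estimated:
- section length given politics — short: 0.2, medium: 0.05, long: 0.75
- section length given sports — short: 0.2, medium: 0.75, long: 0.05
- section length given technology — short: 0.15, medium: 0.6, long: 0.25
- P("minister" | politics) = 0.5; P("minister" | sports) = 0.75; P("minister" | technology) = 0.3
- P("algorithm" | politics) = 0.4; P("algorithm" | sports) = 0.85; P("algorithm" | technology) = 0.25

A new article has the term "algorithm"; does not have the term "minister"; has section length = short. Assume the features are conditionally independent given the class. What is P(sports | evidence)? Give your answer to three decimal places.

politics: 0.15 × 0.2 × (1−0.5) × 0.4 = 0.006
sports: 0.65 × 0.2 × (1−0.75) × 0.85 = 0.027625
technology: 0.2 × 0.15 × (1−0.3) × 0.25 = 0.00525
P(sports | x) = 0.027625 / 0.038875 ≈ 0.711

0.711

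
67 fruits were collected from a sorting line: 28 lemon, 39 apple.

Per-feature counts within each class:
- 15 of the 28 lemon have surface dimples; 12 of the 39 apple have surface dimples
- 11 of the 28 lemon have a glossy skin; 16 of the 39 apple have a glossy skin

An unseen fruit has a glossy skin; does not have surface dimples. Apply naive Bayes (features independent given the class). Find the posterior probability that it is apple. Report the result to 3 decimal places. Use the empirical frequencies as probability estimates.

lemon: (28/67) × (13/28) × (11/28) ≈ 0.076226
apple: (39/67) × (27/39) × (16/39) ≈ 0.165327
P(apple | x) = 0.165327 / 0.241553 ≈ 0.684

0.684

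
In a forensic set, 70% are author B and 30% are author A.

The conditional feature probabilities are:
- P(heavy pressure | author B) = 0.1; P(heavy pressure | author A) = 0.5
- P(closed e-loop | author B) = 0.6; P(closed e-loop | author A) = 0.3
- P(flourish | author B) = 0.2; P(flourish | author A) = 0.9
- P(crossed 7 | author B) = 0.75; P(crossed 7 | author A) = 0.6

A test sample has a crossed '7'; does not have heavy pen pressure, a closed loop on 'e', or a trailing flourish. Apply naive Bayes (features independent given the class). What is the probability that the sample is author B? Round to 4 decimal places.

0.9600

author B: 0.7 × (1−0.1) × (1−0.6) × (1−0.2) × 0.75 = 0.1512
author A: 0.3 × (1−0.5) × (1−0.3) × (1−0.9) × 0.6 = 0.0063
P(author B | x) = 0.1512 / 0.1575 ≈ 0.9600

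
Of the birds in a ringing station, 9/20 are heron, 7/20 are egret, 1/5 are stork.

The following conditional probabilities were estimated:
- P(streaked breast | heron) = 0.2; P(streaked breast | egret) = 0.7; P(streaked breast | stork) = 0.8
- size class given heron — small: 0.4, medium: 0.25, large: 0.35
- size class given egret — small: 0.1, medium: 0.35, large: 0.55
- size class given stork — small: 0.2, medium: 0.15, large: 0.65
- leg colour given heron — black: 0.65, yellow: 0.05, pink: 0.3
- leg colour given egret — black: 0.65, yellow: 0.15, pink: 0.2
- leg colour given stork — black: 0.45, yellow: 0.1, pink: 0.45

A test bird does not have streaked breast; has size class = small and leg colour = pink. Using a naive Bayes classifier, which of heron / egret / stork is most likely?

heron

heron: 0.45 × (1−0.2) × 0.4 × 0.3 = 0.0432
egret: 0.35 × (1−0.7) × 0.1 × 0.2 = 0.0021
stork: 0.2 × (1−0.8) × 0.2 × 0.45 = 0.0036
Highest score → heron.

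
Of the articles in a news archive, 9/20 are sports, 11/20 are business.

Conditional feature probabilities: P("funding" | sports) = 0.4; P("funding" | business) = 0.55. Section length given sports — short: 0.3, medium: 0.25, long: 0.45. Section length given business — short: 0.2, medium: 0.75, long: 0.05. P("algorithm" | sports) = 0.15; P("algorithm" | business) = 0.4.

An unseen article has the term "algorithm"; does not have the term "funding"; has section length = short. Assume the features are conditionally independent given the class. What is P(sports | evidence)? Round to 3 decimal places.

0.380

sports: 0.45 × (1−0.4) × 0.3 × 0.15 = 0.01215
business: 0.55 × (1−0.55) × 0.2 × 0.4 = 0.0198
P(sports | x) = 0.01215 / 0.03195 ≈ 0.380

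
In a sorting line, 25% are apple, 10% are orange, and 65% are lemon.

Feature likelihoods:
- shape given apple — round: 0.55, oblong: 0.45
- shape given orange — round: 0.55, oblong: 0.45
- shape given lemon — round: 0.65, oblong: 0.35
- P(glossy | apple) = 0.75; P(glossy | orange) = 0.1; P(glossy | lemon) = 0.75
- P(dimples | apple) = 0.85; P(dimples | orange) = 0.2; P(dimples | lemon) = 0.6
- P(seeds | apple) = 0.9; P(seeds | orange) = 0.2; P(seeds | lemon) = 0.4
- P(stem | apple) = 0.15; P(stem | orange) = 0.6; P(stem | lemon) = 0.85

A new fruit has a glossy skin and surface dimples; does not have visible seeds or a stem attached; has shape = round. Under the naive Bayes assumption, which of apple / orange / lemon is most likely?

lemon

apple: 0.25 × 0.55 × 0.75 × 0.85 × (1−0.9) × (1−0.15) = 0.00745078125
orange: 0.1 × 0.55 × 0.1 × 0.2 × (1−0.2) × (1−0.6) = 0.000352
lemon: 0.65 × 0.65 × 0.75 × 0.6 × (1−0.4) × (1−0.85) = 0.01711125
Highest score → lemon.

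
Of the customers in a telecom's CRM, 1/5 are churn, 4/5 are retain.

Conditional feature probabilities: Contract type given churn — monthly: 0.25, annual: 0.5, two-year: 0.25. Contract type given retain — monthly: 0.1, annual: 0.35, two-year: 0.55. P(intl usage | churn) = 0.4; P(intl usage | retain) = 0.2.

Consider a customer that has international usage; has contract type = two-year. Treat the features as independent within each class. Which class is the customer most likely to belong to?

retain

churn: 0.2 × 0.25 × 0.4 = 0.02
retain: 0.8 × 0.55 × 0.2 = 0.088
Highest score → retain.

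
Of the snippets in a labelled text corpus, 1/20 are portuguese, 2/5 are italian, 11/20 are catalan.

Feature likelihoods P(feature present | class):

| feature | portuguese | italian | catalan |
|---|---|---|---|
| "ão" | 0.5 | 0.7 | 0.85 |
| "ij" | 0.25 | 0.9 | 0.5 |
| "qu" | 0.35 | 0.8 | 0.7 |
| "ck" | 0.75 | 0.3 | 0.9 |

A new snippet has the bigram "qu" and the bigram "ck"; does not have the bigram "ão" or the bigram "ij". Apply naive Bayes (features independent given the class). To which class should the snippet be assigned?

portuguese: 0.05 × (1−0.5) × (1−0.25) × 0.35 × 0.75 = 0.004921875
italian: 0.4 × (1−0.7) × (1−0.9) × 0.8 × 0.3 = 0.00288
catalan: 0.55 × (1−0.85) × (1−0.5) × 0.7 × 0.9 = 0.0259875
Highest score → catalan.

catalan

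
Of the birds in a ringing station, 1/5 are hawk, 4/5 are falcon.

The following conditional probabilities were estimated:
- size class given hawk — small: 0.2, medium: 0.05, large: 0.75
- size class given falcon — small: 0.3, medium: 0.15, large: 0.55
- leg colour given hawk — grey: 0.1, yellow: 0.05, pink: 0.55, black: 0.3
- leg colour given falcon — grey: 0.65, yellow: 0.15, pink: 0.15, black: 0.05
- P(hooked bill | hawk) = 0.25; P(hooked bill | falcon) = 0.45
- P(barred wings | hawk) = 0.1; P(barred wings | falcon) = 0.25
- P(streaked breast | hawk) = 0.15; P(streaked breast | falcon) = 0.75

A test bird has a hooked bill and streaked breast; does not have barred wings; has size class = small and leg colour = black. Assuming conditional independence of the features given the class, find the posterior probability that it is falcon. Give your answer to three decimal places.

0.882

hawk: 0.2 × 0.2 × 0.3 × 0.25 × (1−0.1) × 0.15 = 0.000405
falcon: 0.8 × 0.3 × 0.05 × 0.45 × (1−0.25) × 0.75 = 0.0030375
P(falcon | x) = 0.0030375 / 0.0034425 ≈ 0.882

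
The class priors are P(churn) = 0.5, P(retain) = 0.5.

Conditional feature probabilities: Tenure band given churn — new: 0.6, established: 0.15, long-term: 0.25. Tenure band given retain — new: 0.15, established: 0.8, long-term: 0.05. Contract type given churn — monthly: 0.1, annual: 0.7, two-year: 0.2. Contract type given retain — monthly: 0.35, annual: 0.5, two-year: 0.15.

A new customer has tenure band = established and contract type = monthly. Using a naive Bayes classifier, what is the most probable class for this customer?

churn: 0.5 × 0.15 × 0.1 = 0.0075
retain: 0.5 × 0.8 × 0.35 = 0.14
Highest score → retain.

retain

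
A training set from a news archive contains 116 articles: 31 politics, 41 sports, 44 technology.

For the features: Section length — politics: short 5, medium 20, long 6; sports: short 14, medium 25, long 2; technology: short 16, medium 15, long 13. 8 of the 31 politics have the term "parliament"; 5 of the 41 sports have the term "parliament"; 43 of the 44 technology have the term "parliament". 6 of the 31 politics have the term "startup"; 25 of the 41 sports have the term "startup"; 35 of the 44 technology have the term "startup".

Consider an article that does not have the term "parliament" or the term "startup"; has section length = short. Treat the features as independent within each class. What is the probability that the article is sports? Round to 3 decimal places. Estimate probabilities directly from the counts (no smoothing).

politics: (31/116) × (5/31) × (23/31) × (25/31) ≈ 0.0257903
sports: (41/116) × (14/41) × (36/41) × (16/41) ≈ 0.0413547
technology: (44/116) × (16/44) × (1/44) × (9/44) ≈ 0.000641208
P(sports | x) = 0.0413547 / 0.067786208 ≈ 0.610

0.610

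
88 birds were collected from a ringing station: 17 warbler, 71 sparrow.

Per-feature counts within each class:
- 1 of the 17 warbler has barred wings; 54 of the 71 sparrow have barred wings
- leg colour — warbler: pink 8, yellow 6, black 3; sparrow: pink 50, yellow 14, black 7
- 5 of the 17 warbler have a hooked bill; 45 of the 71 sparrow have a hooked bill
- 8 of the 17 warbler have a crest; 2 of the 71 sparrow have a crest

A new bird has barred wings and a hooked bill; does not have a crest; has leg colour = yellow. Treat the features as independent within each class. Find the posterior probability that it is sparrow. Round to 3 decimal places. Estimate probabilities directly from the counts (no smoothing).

0.992

warbler: (17/88) × (1/17) × (6/17) × (5/17) × (9/17) ≈ 0.000624503
sparrow: (71/88) × (54/71) × (14/71) × (45/71) × (69/71) ≈ 0.0745291
P(sparrow | x) = 0.0745291 / 0.075153603 ≈ 0.992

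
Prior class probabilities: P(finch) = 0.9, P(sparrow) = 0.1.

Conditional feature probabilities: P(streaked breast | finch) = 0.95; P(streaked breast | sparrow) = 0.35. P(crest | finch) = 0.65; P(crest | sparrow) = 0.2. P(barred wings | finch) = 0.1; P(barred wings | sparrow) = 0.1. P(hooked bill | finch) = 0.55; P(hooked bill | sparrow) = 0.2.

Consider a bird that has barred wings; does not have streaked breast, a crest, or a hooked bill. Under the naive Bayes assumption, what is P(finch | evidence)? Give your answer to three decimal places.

0.146

finch: 0.9 × (1−0.95) × (1−0.65) × 0.1 × (1−0.55) = 0.00070875
sparrow: 0.1 × (1−0.35) × (1−0.2) × 0.1 × (1−0.2) = 0.00416
P(finch | x) = 0.00070875 / 0.00486875 ≈ 0.146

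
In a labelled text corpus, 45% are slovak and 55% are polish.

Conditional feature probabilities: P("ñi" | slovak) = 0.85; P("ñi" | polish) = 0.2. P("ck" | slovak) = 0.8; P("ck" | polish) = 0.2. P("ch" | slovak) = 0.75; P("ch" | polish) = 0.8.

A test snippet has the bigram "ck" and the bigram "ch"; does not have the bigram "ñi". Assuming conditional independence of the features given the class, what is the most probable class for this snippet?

slovak: 0.45 × (1−0.85) × 0.8 × 0.75 = 0.0405
polish: 0.55 × (1−0.2) × 0.2 × 0.8 = 0.0704
Highest score → polish.

polish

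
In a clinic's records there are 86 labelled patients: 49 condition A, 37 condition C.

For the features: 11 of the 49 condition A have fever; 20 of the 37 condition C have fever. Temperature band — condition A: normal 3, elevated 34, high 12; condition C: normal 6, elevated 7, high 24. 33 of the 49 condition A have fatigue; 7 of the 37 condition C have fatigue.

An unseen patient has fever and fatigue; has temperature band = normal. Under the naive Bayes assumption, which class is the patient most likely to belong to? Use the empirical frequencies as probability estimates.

condition A: (49/86) × (11/49) × (3/49) × (33/49) ≈ 0.00527397
condition C: (37/86) × (20/37) × (6/37) × (7/37) ≈ 0.00713473
Highest score → condition C.

condition C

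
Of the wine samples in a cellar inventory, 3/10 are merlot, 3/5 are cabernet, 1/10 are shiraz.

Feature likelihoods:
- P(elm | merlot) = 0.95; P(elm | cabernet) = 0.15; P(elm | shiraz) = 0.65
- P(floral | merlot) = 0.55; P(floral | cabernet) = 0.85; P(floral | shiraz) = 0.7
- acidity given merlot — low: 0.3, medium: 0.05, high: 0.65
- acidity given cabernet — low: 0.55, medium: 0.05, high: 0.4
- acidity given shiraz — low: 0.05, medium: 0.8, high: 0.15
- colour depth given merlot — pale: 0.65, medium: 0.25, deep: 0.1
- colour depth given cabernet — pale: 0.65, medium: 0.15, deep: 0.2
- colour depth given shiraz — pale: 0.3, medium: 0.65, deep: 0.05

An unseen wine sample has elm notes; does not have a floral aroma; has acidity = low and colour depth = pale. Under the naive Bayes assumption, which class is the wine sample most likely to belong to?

merlot

merlot: 0.3 × 0.95 × (1−0.55) × 0.3 × 0.65 = 0.02500875
cabernet: 0.6 × 0.15 × (1−0.85) × 0.55 × 0.65 = 0.00482625
shiraz: 0.1 × 0.65 × (1−0.7) × 0.05 × 0.3 = 0.0002925
Highest score → merlot.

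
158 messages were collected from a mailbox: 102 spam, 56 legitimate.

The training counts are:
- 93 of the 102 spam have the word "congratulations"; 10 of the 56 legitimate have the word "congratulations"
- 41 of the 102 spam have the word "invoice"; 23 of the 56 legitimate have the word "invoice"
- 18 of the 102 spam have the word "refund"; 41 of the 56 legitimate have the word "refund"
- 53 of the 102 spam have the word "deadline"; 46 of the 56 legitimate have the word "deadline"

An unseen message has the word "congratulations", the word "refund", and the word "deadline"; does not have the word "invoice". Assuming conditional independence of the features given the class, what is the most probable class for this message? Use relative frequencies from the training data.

spam: (102/158) × (93/102) × (61/102) × (18/102) × (53/102) ≈ 0.0322778
legitimate: (56/158) × (10/56) × (33/56) × (41/56) × (46/56) ≈ 0.0224303
Highest score → spam.

spam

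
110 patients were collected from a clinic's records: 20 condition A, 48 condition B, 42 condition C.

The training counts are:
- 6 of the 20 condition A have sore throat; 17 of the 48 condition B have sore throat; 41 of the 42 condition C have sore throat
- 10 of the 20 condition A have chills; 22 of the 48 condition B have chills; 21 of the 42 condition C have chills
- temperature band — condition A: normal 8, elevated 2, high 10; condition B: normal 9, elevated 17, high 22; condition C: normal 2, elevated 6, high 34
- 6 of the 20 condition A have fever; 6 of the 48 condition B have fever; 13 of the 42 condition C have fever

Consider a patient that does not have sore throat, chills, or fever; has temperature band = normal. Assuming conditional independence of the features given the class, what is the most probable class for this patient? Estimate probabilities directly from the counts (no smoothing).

condition B

condition A: (20/110) × (14/20) × (10/20) × (8/20) × (14/20) ≈ 0.0178182
condition B: (48/110) × (31/48) × (26/48) × (9/48) × (42/48) ≈ 0.0250444
condition C: (42/110) × (1/42) × (21/42) × (2/42) × (29/42) ≈ 0.000149454
Highest score → condition B.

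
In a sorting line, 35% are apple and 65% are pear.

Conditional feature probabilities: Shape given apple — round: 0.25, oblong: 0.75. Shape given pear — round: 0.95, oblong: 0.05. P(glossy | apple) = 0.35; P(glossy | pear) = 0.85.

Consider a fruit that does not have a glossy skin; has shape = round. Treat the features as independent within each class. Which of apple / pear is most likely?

apple: 0.35 × 0.25 × (1−0.35) = 0.056875
pear: 0.65 × 0.95 × (1−0.85) = 0.092625
Highest score → pear.

pear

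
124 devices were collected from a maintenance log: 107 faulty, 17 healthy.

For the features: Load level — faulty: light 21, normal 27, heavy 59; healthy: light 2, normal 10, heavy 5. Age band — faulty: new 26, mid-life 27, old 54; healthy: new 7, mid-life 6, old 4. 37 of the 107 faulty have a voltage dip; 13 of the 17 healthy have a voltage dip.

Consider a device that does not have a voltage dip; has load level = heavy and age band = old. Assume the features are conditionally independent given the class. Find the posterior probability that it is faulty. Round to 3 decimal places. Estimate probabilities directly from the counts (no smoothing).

faulty: (107/124) × (59/107) × (54/107) × (70/107) ≈ 0.157092
healthy: (17/124) × (5/17) × (4/17) × (4/17) ≈ 0.00223239
P(faulty | x) = 0.157092 / 0.15932439 ≈ 0.986

0.986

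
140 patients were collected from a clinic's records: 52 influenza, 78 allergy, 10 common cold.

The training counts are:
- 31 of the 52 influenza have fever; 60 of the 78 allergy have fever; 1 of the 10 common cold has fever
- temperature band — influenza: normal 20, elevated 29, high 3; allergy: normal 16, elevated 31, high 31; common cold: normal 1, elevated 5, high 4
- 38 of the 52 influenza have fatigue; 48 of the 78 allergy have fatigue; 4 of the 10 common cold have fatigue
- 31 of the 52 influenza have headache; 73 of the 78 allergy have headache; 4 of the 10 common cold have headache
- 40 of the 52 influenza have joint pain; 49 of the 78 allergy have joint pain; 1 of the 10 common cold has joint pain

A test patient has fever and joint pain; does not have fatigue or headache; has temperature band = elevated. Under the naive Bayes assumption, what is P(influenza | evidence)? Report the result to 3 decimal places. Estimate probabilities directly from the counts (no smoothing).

0.789

influenza: (52/140) × (31/52) × (29/52) × (14/52) × (21/52) × (40/52) ≈ 0.0103282
allergy: (78/140) × (60/78) × (31/78) × (30/78) × (5/78) × (49/78) ≈ 0.00263812
common cold: (10/140) × (1/10) × (5/10) × (6/10) × (6/10) × (1/10) ≈ 0.000128571
P(influenza | x) = 0.0103282 / 0.013094891 ≈ 0.789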